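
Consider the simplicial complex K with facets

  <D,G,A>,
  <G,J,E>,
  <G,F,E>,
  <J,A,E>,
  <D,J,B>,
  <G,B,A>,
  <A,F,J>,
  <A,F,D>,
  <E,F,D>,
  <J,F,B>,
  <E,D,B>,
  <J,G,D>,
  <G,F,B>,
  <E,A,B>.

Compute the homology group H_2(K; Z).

Take the total order A < B < D < E < F < G < J on the vertex set. Then K (dimension 2) consists of the simplices:

  0-simplices (7): A, B, D, E, F, G, J
  1-simplices (21): AB, AD, AE, AF, AG, AJ, BD, BE, BF, BG, BJ, DE, DF, DG, DJ, EF, EG, EJ, FG, FJ, GJ
  2-simplices (14): ABE, ABG, ADF, ADG, AEJ, AFJ, BDE, BDJ, BFG, BFJ, DEF, DGJ, EFG, EGJ

giving chain groups C_0 ≅ Z^7, C_1 ≅ Z^21, C_2 ≅ Z^14.

∂_1: C_1 → C_0 sends each edge [p,q] (with p < q) to q − p.
The 7×21 boundary matrix has rank 6 and Smith normal form diag(1,1,1,1,1,1).

Boundary ∂_2: C_2 → C_1 sends each 2-simplex [p,q,r] to [q,r] − [p,r] + [p,q]. For instance
  ∂BFJ = FJ − BJ + BF,
  ∂EFG = FG − EG + EF.
The 21×14 boundary matrix has rank 13 and Smith normal form diag(1,1,1,1,1,1,1,1,1,1,1,1,1).

Now H_k = ker ∂_k / im ∂_{k+1}, so:

  H_2: rank ker ∂_2 − rank ∂_3 = (14 − 13) − 0 = 1, and there is no ∂_3, so H_2 ≅ Z.

H_2 ≅ Z.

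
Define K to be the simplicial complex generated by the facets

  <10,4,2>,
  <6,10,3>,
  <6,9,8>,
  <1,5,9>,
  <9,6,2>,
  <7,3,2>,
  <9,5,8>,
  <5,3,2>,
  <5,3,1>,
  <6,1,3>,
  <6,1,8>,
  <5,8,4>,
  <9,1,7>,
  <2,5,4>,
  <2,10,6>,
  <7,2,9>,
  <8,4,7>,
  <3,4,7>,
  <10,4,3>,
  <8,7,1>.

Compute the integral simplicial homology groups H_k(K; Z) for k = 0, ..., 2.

H_0 = Z,  H_1 = Z ⊕ Z_2,  H_2 = 0.

Fix the vertex order 1 < 2 < 3 < 4 < 5 < 6 < 7 < 8 < 9 < 10 and write every simplex with vertices in increasing order. Then dim K = 2 and the simplices of K are:

  0-simplices (10): [1], [2], [3], [4], [5], [6], [7], [8], [9], [10]
  1-simplices (30): (30 of them)
  2-simplices (20): (20 of them)

so the chain groups are C_0 ≅ Z^10, C_1 ≅ Z^30, C_2 ≅ Z^20.

Boundary ∂_1: C_1 → C_0 sends each edge [p,q] (with p < q) to q − p.
The resulting 10×30 matrix has rank 9, and its Smith normal form has invariant factors (1,1,1,1,1,1,1,1,1).

Boundary ∂_2: C_2 → C_1 sends each 2-simplex [p,q,r] to [q,r] − [p,r] + [p,q]. For instance
  ∂[1,7,9] = [7,9] − [1,9] + [1,7],
  ∂[2,7,9] = [7,9] − [2,9] + [2,7].
As a 30×20 matrix over Z this has rank 20, with invariant factors (1,1,1,1,1,1,1,1,1,1,1,1,1,1,1,1,1,1,1,2).

Computing H_k = (kernel of ∂_k) / (image of ∂_{k+1}):

  H_0: rank C_0 − rank ∂_1 = 10 − 9 = 1, and the invariant factors of ∂_1 are all 1, so H_0 = Z.
  H_1: rank ker ∂_1 − rank ∂_2 = (30 − 9) − 20 = 1, and ∂_2 has invariant factor 2 > 1, so H_1 = Z ⊕ Z_2.
  H_2: rank ker ∂_2 − rank ∂_3 = (20 − 20) − 0 = 0, and there is no ∂_3, so H_2 = 0.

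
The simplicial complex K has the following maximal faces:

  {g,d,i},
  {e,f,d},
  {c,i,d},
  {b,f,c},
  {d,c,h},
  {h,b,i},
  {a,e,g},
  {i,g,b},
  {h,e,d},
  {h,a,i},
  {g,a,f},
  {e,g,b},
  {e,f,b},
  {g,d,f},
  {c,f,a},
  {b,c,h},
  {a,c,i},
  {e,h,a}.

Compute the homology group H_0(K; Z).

H_0 = Z.

K has 9 vertices, 27 edges, 18 triangles.
rank ∂_0 = 0, rank ∂_1 = 8 ⇒ b_0 = 9 − 0 − 8 = 1; all invariant factors of ∂_1 are 1 so no torsion. So H_0 ≅ Z.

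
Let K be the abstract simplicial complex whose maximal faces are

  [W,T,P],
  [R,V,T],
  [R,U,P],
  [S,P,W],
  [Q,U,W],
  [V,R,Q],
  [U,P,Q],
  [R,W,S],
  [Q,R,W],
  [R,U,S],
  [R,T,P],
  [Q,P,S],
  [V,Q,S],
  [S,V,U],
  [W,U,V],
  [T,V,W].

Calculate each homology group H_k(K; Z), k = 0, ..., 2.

Take the total order P < Q < R < S < T < U < V < W on the vertex set. Then K (dimension 2) consists of the simplices:

  0-simplices (8): P, Q, R, S, T, U, V, W
  1-simplices (24): PQ, PR, PS, PT, PU, PW, QR, QS, QU, QV, QW, RS, RT, RU, RV, RW, SU, SV, SW, TV, TW, UV, UW, VW
  2-simplices (16): PQS, PQU, PRT, PRU, PSW, PTW, QRV, QRW, QSV, QUW, RSU, RSW, RTV, SUV, TVW, UVW

Hence C_0 ≅ Z^8, C_1 ≅ Z^24, C_2 ≅ Z^16.

∂_1: C_1 → C_0 is given by ∂[p,q] = [q] − [p].
This gives a 8×24 integer matrix of rank 7; reducing to Smith normal form yields diagonal entries (1,1,1,1,1,1,1).

Boundary ∂_2: C_2 → C_1 acts by ∂[p,q,r] = [q,r] − [p,r] + [p,q]. For instance
  ∂QRW = RW − QW + QR,
  ∂PSW = SW − PW + PS.
The resulting 24×16 matrix has rank 15, and its Smith normal form has invariant factors (1,1,1,1,1,1,1,1,1,1,1,1,1,1,1).

Reading off H_k = ker ∂_k / im ∂_{k+1}:

  H_0: rank C_0 − rank ∂_1 = 8 − 7 = 1, and the invariant factors of ∂_1 are all 1, so H_0 ≅ Z.
  H_1: rank ker ∂_1 − rank ∂_2 = (24 − 7) − 15 = 2, and the invariant factors of ∂_2 are all 1, so H_1 ≅ Z^2.
  H_2: rank ker ∂_2 − rank ∂_3 = (16 − 15) − 0 = 1, and there is no ∂_3, so H_2 ≅ Z.

H_0 ≅ Z,  H_1 ≅ Z^2,  H_2 ≅ Z.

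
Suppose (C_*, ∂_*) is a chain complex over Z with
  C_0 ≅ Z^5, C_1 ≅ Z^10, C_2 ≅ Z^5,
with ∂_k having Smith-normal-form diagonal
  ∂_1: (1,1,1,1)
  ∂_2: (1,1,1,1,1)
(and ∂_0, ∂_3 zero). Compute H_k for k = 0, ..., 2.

H_0: b_0 = 5 − 0 − 4 = 1; torsion from ∂_1 factors > 1: none. So H_0 ≅ Z.
H_1: b_1 = 10 − 4 − 5 = 1; torsion from ∂_2 factors > 1: none. So H_1 ≅ Z.
H_2: b_2 = 5 − 5 − 0 = 0; torsion from ∂_3 factors > 1: none. So H_2 ≅ 0.

H_0 ≅ Z,  H_1 ≅ Z,  H_2 = 0.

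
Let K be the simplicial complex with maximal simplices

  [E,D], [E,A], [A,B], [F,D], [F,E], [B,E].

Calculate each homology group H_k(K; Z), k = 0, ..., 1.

H_0 = Z,  H_1 = Z^2.

Fix the vertex order A < B < D < E < F and write every simplex with vertices in increasing order. Then dim K = 1 and the simplices of K are:

  0-simplices (5): A, B, D, E, F
  1-simplices (6): AB, AE, BE, DE, DF, EF

so the chain groups are C_0 ≅ Z^5, C_1 ≅ Z^6.

The boundary map ∂_1: C_1 → C_0 sends each edge [p,q] (with p < q) to q − p.
This gives a 5×6 integer matrix of rank 4; reducing to Smith normal form yields diagonal entries (1,1,1,1).

Reading off H_k = ker ∂_k / im ∂_{k+1}:

  H_0: rank C_0 − rank ∂_1 = 5 − 4 = 1, and the invariant factors of ∂_1 are all 1, so H_0 ≅ Z.
  H_1: rank ker ∂_1 − rank ∂_2 = (6 − 4) − 0 = 2, and there is no ∂_2, so H_1 ≅ Z^2.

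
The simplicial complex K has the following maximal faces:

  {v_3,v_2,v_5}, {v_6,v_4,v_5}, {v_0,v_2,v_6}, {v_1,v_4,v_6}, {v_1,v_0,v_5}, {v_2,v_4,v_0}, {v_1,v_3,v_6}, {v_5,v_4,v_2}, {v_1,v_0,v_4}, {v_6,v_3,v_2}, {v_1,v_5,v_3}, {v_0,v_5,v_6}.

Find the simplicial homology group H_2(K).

H_2 ≅ 0.

Fix the vertex order v_0 < v_1 < v_2 < v_3 < v_4 < v_5 < v_6 and write every simplex with vertices in increasing order. Then dim K = 2 and the simplices of K are:

  0-simplices (7): [v_0], [v_1], [v_2], [v_3], [v_4], [v_5], [v_6]
  1-simplices (18): (18 of them)
  2-simplices (12): (12 of them)

giving chain groups C_0 ≅ Z^7, C_1 ≅ Z^18, C_2 ≅ Z^12.

∂_1: C_1 → C_0 maps an edge to its endpoints' difference, ∂[p,q] = q − p.
As a 7×18 matrix over Z this has rank 6, with invariant factors (1,1,1,1,1,1).

Boundary ∂_2: C_2 → C_1 acts by ∂[p,q,r] = [q,r] − [p,r] + [p,q]. For instance
  ∂[v_0,v_2,v_6] = [v_2,v_6] − [v_0,v_6] + [v_0,v_2],
  ∂[v_0,v_2,v_4] = [v_2,v_4] − [v_0,v_4] + [v_0,v_2].
The 18×12 boundary matrix has rank 12 and Smith normal form diag(1,1,1,1,1,1,1,1,1,1,1,2).

Reading off H_k = ker ∂_k / im ∂_{k+1}:

  H_2: rank ker ∂_2 − rank ∂_3 = (12 − 12) − 0 = 0, and there is no ∂_3, so H_2 = 0.

(K is a triangulation of the real projective plane RP^2.)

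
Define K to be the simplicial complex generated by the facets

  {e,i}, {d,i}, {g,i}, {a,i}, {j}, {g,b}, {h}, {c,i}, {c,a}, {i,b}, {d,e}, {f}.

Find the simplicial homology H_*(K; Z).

H_0 ≅ Z^4,  H_1 ≅ Z^3.

K has 10 vertices, 9 edges.
rank ∂_0 = 0, rank ∂_1 = 6 ⇒ b_0 = 10 − 0 − 6 = 4; all invariant factors of ∂_1 are 1 so no torsion. So H_0 = Z^4.
rank ∂_1 = 6, rank ∂_2 = 0 ⇒ b_1 = 9 − 6 − 0 = 3. So H_1 = Z^3.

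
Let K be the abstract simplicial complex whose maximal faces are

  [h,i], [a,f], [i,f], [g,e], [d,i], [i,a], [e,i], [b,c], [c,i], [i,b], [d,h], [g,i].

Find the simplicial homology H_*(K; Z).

H_0 ≅ Z,  H_1 ≅ Z^4.

Take the total order a < b < c < d < e < f < g < h < i on the vertex set. Then K (dimension 1) consists of the simplices:

  0-simplices (9): a, b, c, d, e, f, g, h, i
  1-simplices (12): af, ai, bc, bi, ci, dh, di, eg, ei, fi, gi, hi

giving chain groups C_0 ≅ Z^9, C_1 ≅ Z^12.

∂_1: C_1 → C_0 maps an edge to its endpoints' difference, ∂[p,q] = q − p. For instance
  ∂ci = i − c.
The resulting 9×12 matrix has rank 8, and its Smith normal form has invariant factors (1,1,1,1,1,1,1,1).

Reading off H_k = ker ∂_k / im ∂_{k+1}:

  H_0: rank C_0 − rank ∂_1 = 9 − 8 = 1, and the invariant factors of ∂_1 are all 1, so H_0 = Z.
  H_1: rank ker ∂_1 − rank ∂_2 = (12 − 8) − 0 = 4, and there is no ∂_2, so H_1 = Z^4.

As a check, the Euler characteristic is 9 − 12 = -3, which agrees with 1 − 4 = -3.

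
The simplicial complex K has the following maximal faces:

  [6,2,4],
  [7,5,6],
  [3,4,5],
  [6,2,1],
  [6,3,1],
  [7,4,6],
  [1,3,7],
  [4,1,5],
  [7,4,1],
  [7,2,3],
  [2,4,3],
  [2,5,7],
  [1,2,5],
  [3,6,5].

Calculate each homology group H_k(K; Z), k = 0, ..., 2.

H_0 = Z,  H_1 = Z^2,  H_2 = Z.

Fix the vertex order 1 < 2 < 3 < 4 < 5 < 6 < 7 and write every simplex with vertices in increasing order. Then dim K = 2 and the simplices of K are:

  0-simplices (7): [1], [2], [3], [4], [5], [6], [7]
  1-simplices (21): [1,2], [1,3], [1,4], [1,5], [1,6], [1,7], [2,3], [2,4], [2,5], [2,6], [2,7], [3,4], [3,5], [3,6], [3,7], [4,5], [4,6], [4,7], [5,6], [5,7], [6,7]
  2-simplices (14): [1,2,5], [1,2,6], [1,3,6], [1,3,7], [1,4,5], [1,4,7], [2,3,4], [2,3,7], [2,4,6], [2,5,7], [3,4,5], [3,5,6], [4,6,7], [5,6,7]

giving chain groups C_0 ≅ Z^7, C_1 ≅ Z^21, C_2 ≅ Z^14.

The boundary map ∂_1: C_1 → C_0 is given by ∂[p,q] = [q] − [p].
As a 7×21 matrix over Z this has rank 6, with invariant factors (1,1,1,1,1,1).

∂_2: C_2 → C_1 acts by ∂[p,q,r] = [q,r] − [p,r] + [p,q]. For instance
  ∂[2,3,7] = [3,7] − [2,7] + [2,3],
  ∂[1,4,7] = [4,7] − [1,7] + [1,4].
The 21×14 boundary matrix has rank 13 and Smith normal form diag(1,1,1,1,1,1,1,1,1,1,1,1,1).

Now H_k = ker ∂_k / im ∂_{k+1}, so:

  H_0: rank C_0 − rank ∂_1 = 7 − 6 = 1, and the invariant factors of ∂_1 are all 1, so H_0 = Z.
  H_1: rank ker ∂_1 − rank ∂_2 = (21 − 6) − 13 = 2, and the invariant factors of ∂_2 are all 1, so H_1 = Z^2.
  H_2: rank ker ∂_2 − rank ∂_3 = (14 − 13) − 0 = 1, and there is no ∂_3, so H_2 = Z.

(K is a triangulation of the torus T^2.)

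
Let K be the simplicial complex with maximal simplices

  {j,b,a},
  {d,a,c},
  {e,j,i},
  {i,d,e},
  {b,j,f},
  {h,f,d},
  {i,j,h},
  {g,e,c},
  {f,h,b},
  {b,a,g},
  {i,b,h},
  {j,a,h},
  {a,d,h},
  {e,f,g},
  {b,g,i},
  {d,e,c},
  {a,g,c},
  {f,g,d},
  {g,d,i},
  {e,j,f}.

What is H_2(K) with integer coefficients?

H_2 = 0.

K has 10 vertices, 30 edges, 20 triangles.
rank ∂_2 = 20, rank ∂_3 = 0 ⇒ b_2 = 20 − 20 − 0 = 0. So H_2 = 0.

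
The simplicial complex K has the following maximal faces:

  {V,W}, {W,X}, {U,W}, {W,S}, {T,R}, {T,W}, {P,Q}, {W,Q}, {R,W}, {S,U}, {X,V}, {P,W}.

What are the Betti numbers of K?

b_0 = 1, b_1 = 4.

Order the vertices as P < Q < R < S < T < U < V < W < X. Listing each simplex with vertices in this order, K has dimension 1 with simplices:

  0-simplices (9): P, Q, R, S, T, U, V, W, X
  1-simplices (12): PQ, PW, QW, RT, RW, SU, SW, TW, UW, VW, VX, WX

so the chain groups are C_0 ≅ Z^9, C_1 ≅ Z^12.

∂_1: C_1 → C_0 sends each edge [p,q] (with p < q) to q − p. For instance
  ∂TW = W − T.
As a 9×12 matrix over Z this has rank 8, with invariant factors (1,1,1,1,1,1,1,1).

Now H_k = ker ∂_k / im ∂_{k+1}, so:

  H_0: rank C_0 − rank ∂_1 = 9 − 8 = 1, and the invariant factors of ∂_1 are all 1, so H_0 = Z.
  H_1: rank ker ∂_1 − rank ∂_2 = (12 − 8) − 0 = 4, and there is no ∂_2, so H_1 = Z^4.

As a check, the Euler characteristic is 9 − 12 = -3, which agrees with 1 − 4 = -3.

Hence the Betti numbers are b_0 = 1, b_1 = 4.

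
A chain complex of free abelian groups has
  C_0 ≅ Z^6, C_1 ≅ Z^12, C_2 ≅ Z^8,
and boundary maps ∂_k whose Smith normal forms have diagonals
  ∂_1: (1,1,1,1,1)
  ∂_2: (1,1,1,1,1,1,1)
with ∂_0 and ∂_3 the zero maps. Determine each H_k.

H_0: b_0 = 6 − 0 − 5 = 1; torsion from ∂_1 factors > 1: none. So H_0 = Z.
H_1: b_1 = 12 − 5 − 7 = 0; torsion from ∂_2 factors > 1: none. So H_1 = 0.
H_2: b_2 = 8 − 7 − 0 = 1; torsion from ∂_3 factors > 1: none. So H_2 = Z.

H_0 = Z,  H_1 = 0,  H_2 = Z.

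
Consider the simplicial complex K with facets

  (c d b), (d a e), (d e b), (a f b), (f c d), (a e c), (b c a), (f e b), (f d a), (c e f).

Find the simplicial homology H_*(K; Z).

Order the vertices as a < b < c < d < e < f. Listing each simplex with vertices in this order, K has dimension 2 with simplices:

  0-simplices (6): a, b, c, d, e, f
  1-simplices (15): ab, ac, ad, ae, af, bc, bd, be, bf, cd, ce, cf, de, df, ef
  2-simplices (10): abc, abf, ace, ade, adf, bcd, bde, bef, cdf, cef

giving chain groups C_0 ≅ Z^6, C_1 ≅ Z^15, C_2 ≅ Z^10.

Boundary ∂_1: C_1 → C_0 sends each edge [p,q] (with p < q) to q − p.
The resulting 6×15 matrix has rank 5, and its Smith normal form has invariant factors (1,1,1,1,1).

∂_2: C_2 → C_1 sends each 2-simplex [p,q,r] to [q,r] − [p,r] + [p,q]. For instance
  ∂bcd = cd − bd + bc,
  ∂bef = ef − bf + be.
As a 15×10 matrix over Z this has rank 10, with invariant factors (1,1,1,1,1,1,1,1,1,2).

Now H_k = ker ∂_k / im ∂_{k+1}, so:

  H_0: rank C_0 − rank ∂_1 = 6 − 5 = 1, and the invariant factors of ∂_1 are all 1, so H_0 = Z.
  H_1: rank ker ∂_1 − rank ∂_2 = (15 − 5) − 10 = 0, and ∂_2 has invariant factor 2 > 1, so H_1 = Z/2Z.
  H_2: rank ker ∂_2 − rank ∂_3 = (10 − 10) − 0 = 0, and there is no ∂_3, so H_2 = 0.

(K is a triangulation of the real projective plane RP^2.)

H_0 ≅ Z,  H_1 ≅ Z/2Z,  H_2 = 0.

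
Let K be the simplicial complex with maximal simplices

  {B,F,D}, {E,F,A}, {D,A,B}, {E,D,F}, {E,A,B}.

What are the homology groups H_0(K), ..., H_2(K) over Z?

H_0 = Z,  H_1 = Z,  H_2 = 0.

Fix the vertex order A < B < D < E < F and write every simplex with vertices in increasing order. Then dim K = 2 and the simplices of K are:

  0-simplices (5): A, B, D, E, F
  1-simplices (10): AB, AD, AE, AF, BD, BE, BF, DE, DF, EF
  2-simplices (5): ABD, ABE, AEF, BDF, DEF

Hence C_0 ≅ Z^5, C_1 ≅ Z^10, C_2 ≅ Z^5.

Boundary ∂_1: C_1 → C_0 sends each edge [p,q] (with p < q) to q − p. For instance
  ∂DF = F − D.
As a 5×10 matrix over Z this has rank 4, with invariant factors (1,1,1,1).

The boundary map ∂_2: C_2 → C_1 sends each 2-simplex [p,q,r] to [q,r] − [p,r] + [p,q]. For instance
  ∂BDF = DF − BF + BD,
  ∂AEF = EF − AF + AE.
As a 10×5 matrix over Z this has rank 5, with invariant factors (1,1,1,1,1).

From H_k ≅ ker(∂_k) / im(∂_{k+1}) we obtain:

  H_0: rank C_0 − rank ∂_1 = 5 − 4 = 1, and the invariant factors of ∂_1 are all 1, so H_0 ≅ Z.
  H_1: rank ker ∂_1 − rank ∂_2 = (10 − 4) − 5 = 1, and the invariant factors of ∂_2 are all 1, so H_1 ≅ Z.
  H_2: rank ker ∂_2 − rank ∂_3 = (5 − 5) − 0 = 0, and there is no ∂_3, so H_2 ≅ 0.

As a check, the Euler characteristic is 5 − 10 + 5 = 0, which agrees with 1 − 1 + 0 = 0.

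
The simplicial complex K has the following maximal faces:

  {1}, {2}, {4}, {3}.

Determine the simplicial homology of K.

We work with the vertex ordering 1 < 2 < 3 < 4. The simplices of K, each written with vertices in increasing order, are:

  0-simplices (4): [1], [2], [3], [4]

giving chain groups C_0 ≅ Z^4.

From H_k ≅ ker(∂_k) / im(∂_{k+1}) we obtain:

  H_0: rank C_0 − rank ∂_1 = 4 − 0 = 4, and there is no ∂_1, so H_0 ≅ Z^4.

H_0 = Z^4.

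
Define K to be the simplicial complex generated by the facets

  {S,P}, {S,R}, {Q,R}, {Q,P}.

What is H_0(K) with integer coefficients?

H_0 ≅ Z.

K has 4 vertices, 4 edges.
rank ∂_0 = 0, rank ∂_1 = 3 ⇒ b_0 = 4 − 0 − 3 = 1; all invariant factors of ∂_1 are 1 so no torsion. So H_0 ≅ Z.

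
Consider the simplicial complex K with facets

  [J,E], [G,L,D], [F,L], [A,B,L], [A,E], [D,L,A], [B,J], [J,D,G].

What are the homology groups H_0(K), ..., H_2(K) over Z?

H_0 ≅ Z,  H_1 ≅ Z^2,  H_2 = 0.

Fix the vertex order A < B < D < E < F < G < J < L and write every simplex with vertices in increasing order. Then dim K = 2 and the simplices of K are:

  0-simplices (8): A, B, D, E, F, G, J, L
  1-simplices (13): AB, AD, AE, AL, BJ, BL, DG, DJ, DL, EJ, FL, GJ, GL
  2-simplices (4): ABL, ADL, DGJ, DGL

Hence C_0 ≅ Z^8, C_1 ≅ Z^13, C_2 ≅ Z^4.

∂_1: C_1 → C_0 maps an edge to its endpoints' difference, ∂[p,q] = q − p. For instance
  ∂AB = B − A.
As a 8×13 matrix over Z this has rank 7, with invariant factors (1,1,1,1,1,1,1).

The boundary map ∂_2: C_2 → C_1 sends each 2-simplex [p,q,r] to [q,r] − [p,r] + [p,q]. For instance
  ∂ABL = BL − AL + AB,
  ∂DGL = GL − DL + DG.
The resulting 13×4 matrix has rank 4, and its Smith normal form has invariant factors (1,1,1,1).

Now H_k = ker ∂_k / im ∂_{k+1}, so:

  H_0: rank C_0 − rank ∂_1 = 8 − 7 = 1, and the invariant factors of ∂_1 are all 1, so H_0 = Z.
  H_1: rank ker ∂_1 − rank ∂_2 = (13 − 7) − 4 = 2, and the invariant factors of ∂_2 are all 1, so H_1 = Z^2.
  H_2: rank ker ∂_2 − rank ∂_3 = (4 − 4) − 0 = 0, and there is no ∂_3, so H_2 = 0.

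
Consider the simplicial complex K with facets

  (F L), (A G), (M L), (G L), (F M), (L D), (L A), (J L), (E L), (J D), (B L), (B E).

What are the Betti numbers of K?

b_0 = 1, b_1 = 4.

Fix the vertex order A < B < D < E < F < G < J < L < M and write every simplex with vertices in increasing order. Then dim K = 1 and the simplices of K are:

  0-simplices (9): A, B, D, E, F, G, J, L, M
  1-simplices (12): AG, AL, BE, BL, DJ, DL, EL, FL, FM, GL, JL, LM

giving chain groups C_0 ≅ Z^9, C_1 ≅ Z^12.

The boundary map ∂_1: C_1 → C_0 maps an edge to its endpoints' difference, ∂[p,q] = q − p. For instance
  ∂BE = E − B.
As a 9×12 matrix over Z this has rank 8, with invariant factors (1,1,1,1,1,1,1,1).

Computing H_k = (kernel of ∂_k) / (image of ∂_{k+1}):

  H_0: rank C_0 − rank ∂_1 = 9 − 8 = 1, and the invariant factors of ∂_1 are all 1, so H_0 = Z.
  H_1: rank ker ∂_1 − rank ∂_2 = (12 − 8) − 0 = 4, and there is no ∂_2, so H_1 = Z^4.

(K is a triangulation of a wedge of 4 circles.)

Hence the Betti numbers are b_0 = 1, b_1 = 4.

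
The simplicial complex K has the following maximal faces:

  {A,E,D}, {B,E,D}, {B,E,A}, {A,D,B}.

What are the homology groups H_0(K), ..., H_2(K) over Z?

H_0 ≅ Z,  H_1 = 0,  H_2 ≅ Z.

Take the total order A < B < D < E on the vertex set. Then K (dimension 2) consists of the simplices:

  0-simplices (4): A, B, D, E
  1-simplices (6): AB, AD, AE, BD, BE, DE
  2-simplices (4): ABD, ABE, ADE, BDE

Hence C_0 ≅ Z^4, C_1 ≅ Z^6, C_2 ≅ Z^4.

∂_1: C_1 → C_0 maps an edge to its endpoints' difference, ∂[p,q] = q − p.
The resulting 4×6 matrix has rank 3, and its Smith normal form has invariant factors (1,1,1).

∂_2: C_2 → C_1 acts by ∂[p,q,r] = [q,r] − [p,r] + [p,q]. For instance
  ∂ABE = BE − AE + AB,
  ∂ABD = BD − AD + AB.
This gives a 6×4 integer matrix of rank 3; reducing to Smith normal form yields diagonal entries (1,1,1).

Now H_k = ker ∂_k / im ∂_{k+1}, so:

  H_0: rank C_0 − rank ∂_1 = 4 − 3 = 1, and the invariant factors of ∂_1 are all 1, so H_0 ≅ Z.
  H_1: rank ker ∂_1 − rank ∂_2 = (6 − 3) − 3 = 0, and the invariant factors of ∂_2 are all 1, so H_1 ≅ 0.
  H_2: rank ker ∂_2 − rank ∂_3 = (4 − 3) − 0 = 1, and there is no ∂_3, so H_2 ≅ Z.

(K is a triangulation of the 2-sphere S^2.)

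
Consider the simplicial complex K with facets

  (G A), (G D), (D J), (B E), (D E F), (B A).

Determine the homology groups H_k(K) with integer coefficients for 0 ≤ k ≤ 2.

Take the total order A < B < D < E < F < G < J on the vertex set. Then K (dimension 2) consists of the simplices:

  0-simplices (7): A, B, D, E, F, G, J
  1-simplices (8): AB, AG, BE, DE, DF, DG, DJ, EF
  2-simplices (1): DEF

Hence C_0 ≅ Z^7, C_1 ≅ Z^8, C_2 ≅ Z^1.

The boundary map ∂_1: C_1 → C_0 maps an edge to its endpoints' difference, ∂[p,q] = q − p.
As a 7×8 matrix over Z this has rank 6, with invariant factors (1,1,1,1,1,1).

The boundary map ∂_2: C_2 → C_1 acts by ∂[p,q,r] = [q,r] − [p,r] + [p,q]. For instance
  ∂DEF = EF − DF + DE.
This gives a 8×1 integer matrix of rank 1; reducing to Smith normal form yields diagonal entries (1).

Computing H_k = (kernel of ∂_k) / (image of ∂_{k+1}):

  H_0: rank C_0 − rank ∂_1 = 7 − 6 = 1, and the invariant factors of ∂_1 are all 1, so H_0 ≅ Z.
  H_1: rank ker ∂_1 − rank ∂_2 = (8 − 6) − 1 = 1, and the invariant factors of ∂_2 are all 1, so H_1 ≅ Z.
  H_2: rank ker ∂_2 − rank ∂_3 = (1 − 1) − 0 = 0, and there is no ∂_3, so H_2 ≅ 0.

H_0 ≅ Z,  H_1 ≅ Z,  H_2 = 0.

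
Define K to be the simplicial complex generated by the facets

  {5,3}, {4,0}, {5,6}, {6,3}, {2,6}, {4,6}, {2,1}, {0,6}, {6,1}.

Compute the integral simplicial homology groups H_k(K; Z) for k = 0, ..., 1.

Order the vertices as 0 < 1 < 2 < 3 < 4 < 5 < 6. Listing each simplex with vertices in this order, K has dimension 1 with simplices:

  0-simplices (7): [0], [1], [2], [3], [4], [5], [6]
  1-simplices (9): [0,4], [0,6], [1,2], [1,6], [2,6], [3,5], [3,6], [4,6], [5,6]

so the chain groups are C_0 ≅ Z^7, C_1 ≅ Z^9.

∂_1: C_1 → C_0 is given by ∂[p,q] = [q] − [p]. For instance
  ∂[5,6] = [6] − [5].
As a 7×9 matrix over Z this has rank 6, with invariant factors (1,1,1,1,1,1).

Now H_k = ker ∂_k / im ∂_{k+1}, so:

  H_0: rank C_0 − rank ∂_1 = 7 − 6 = 1, and the invariant factors of ∂_1 are all 1, so H_0 ≅ Z.
  H_1: rank ker ∂_1 − rank ∂_2 = (9 − 6) − 0 = 3, and there is no ∂_2, so H_1 ≅ Z^3.

H_0 ≅ Z,  H_1 ≅ Z^3.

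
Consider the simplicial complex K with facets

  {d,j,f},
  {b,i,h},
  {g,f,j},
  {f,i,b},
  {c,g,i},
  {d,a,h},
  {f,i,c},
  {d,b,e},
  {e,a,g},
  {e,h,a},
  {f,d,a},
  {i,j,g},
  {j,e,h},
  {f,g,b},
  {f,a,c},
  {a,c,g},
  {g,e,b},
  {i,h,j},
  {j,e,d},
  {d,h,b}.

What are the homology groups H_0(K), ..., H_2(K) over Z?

K has 10 vertices, 30 edges, 20 triangles.
rank ∂_0 = 0, rank ∂_1 = 9 ⇒ b_0 = 10 − 0 − 9 = 1; all invariant factors of ∂_1 are 1 so no torsion. So H_0 ≅ Z.
rank ∂_1 = 9, rank ∂_2 = 20 ⇒ b_1 = 30 − 9 − 20 = 1; ∂_2 has invariant factor(s) [2] giving torsion. So H_1 ≅ Z × Z/2.
rank ∂_2 = 20, rank ∂_3 = 0 ⇒ b_2 = 20 − 20 − 0 = 0. So H_2 ≅ 0.

H_0 = Z,  H_1 = Z × Z/2,  H_2 = 0.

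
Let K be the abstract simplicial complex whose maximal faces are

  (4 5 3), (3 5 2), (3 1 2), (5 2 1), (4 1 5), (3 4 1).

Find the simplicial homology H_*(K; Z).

We work with the vertex ordering 1 < 2 < 3 < 4 < 5. The simplices of K, each written with vertices in increasing order, are:

  0-simplices (5): [1], [2], [3], [4], [5]
  1-simplices (9): [1,2], [1,3], [1,4], [1,5], [2,3], [2,5], [3,4], [3,5], [4,5]
  2-simplices (6): [1,2,3], [1,2,5], [1,3,4], [1,4,5], [2,3,5], [3,4,5]

Hence C_0 ≅ Z^5, C_1 ≅ Z^9, C_2 ≅ Z^6.

The boundary map ∂_1: C_1 → C_0 sends each edge [p,q] (with p < q) to q − p. For instance
  ∂[1,5] = [5] − [1].
As a 5×9 matrix over Z this has rank 4, with invariant factors (1,1,1,1).

The boundary map ∂_2: C_2 → C_1 sends each 2-simplex [p,q,r] to [q,r] − [p,r] + [p,q]. For instance
  ∂[1,4,5] = [4,5] − [1,5] + [1,4],
  ∂[1,2,3] = [2,3] − [1,3] + [1,2].
As a 9×6 matrix over Z this has rank 5, with invariant factors (1,1,1,1,1).

From H_k ≅ ker(∂_k) / im(∂_{k+1}) we obtain:

  H_0: rank C_0 − rank ∂_1 = 5 − 4 = 1, and the invariant factors of ∂_1 are all 1, so H_0 ≅ Z.
  H_1: rank ker ∂_1 − rank ∂_2 = (9 − 4) − 5 = 0, and the invariant factors of ∂_2 are all 1, so H_1 ≅ 0.
  H_2: rank ker ∂_2 − rank ∂_3 = (6 − 5) − 0 = 1, and there is no ∂_3, so H_2 ≅ Z.

As a check, the Euler characteristic is 5 − 9 + 6 = 2, which agrees with 1 − 0 + 1 = 2.

H_0 = Z,  H_1 = 0,  H_2 = Z.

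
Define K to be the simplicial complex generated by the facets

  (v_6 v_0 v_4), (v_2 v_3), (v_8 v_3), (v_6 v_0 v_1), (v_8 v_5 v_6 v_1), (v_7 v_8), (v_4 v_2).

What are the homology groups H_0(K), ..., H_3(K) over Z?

Order the vertices as v_0 < v_1 < v_2 < v_3 < v_4 < v_5 < v_6 < v_7 < v_8. Listing each simplex with vertices in this order, K has dimension 3 with simplices:

  0-simplices (9): [v_0], [v_1], [v_2], [v_3], [v_4], [v_5], [v_6], [v_7], [v_8]
  1-simplices (14): [v_0,v_1], [v_0,v_4], [v_0,v_6], [v_1,v_5], [v_1,v_6], [v_1,v_8], [v_2,v_3], [v_2,v_4], [v_3,v_8], [v_4,v_6], [v_5,v_6], [v_5,v_8], [v_6,v_8], [v_7,v_8]
  2-simplices (6): [v_0,v_1,v_6], [v_0,v_4,v_6], [v_1,v_5,v_6], [v_1,v_5,v_8], [v_1,v_6,v_8], [v_5,v_6,v_8]
  3-simplices (1): [v_1,v_5,v_6,v_8]

giving chain groups C_0 ≅ Z^9, C_1 ≅ Z^14, C_2 ≅ Z^6, C_3 ≅ Z^1.

The boundary map ∂_1: C_1 → C_0 sends each edge [p,q] (with p < q) to q − p. For instance
  ∂[v_1,v_8] = [v_8] − [v_1].
The 9×14 boundary matrix has rank 8 and Smith normal form diag(1,1,1,1,1,1,1,1).

∂_2: C_2 → C_1 acts by ∂[p,q,r] = [q,r] − [p,r] + [p,q]. For instance
  ∂[v_1,v_5,v_6] = [v_5,v_6] − [v_1,v_6] + [v_1,v_5],
  ∂[v_5,v_6,v_8] = [v_6,v_8] − [v_5,v_8] + [v_5,v_6].
The resulting 14×6 matrix has rank 5, and its Smith normal form has invariant factors (1,1,1,1,1).

The boundary map ∂_3: C_3 → C_2 sends each 3-simplex σ to the alternating sum Σ_i (−1)^i (σ with its i-th vertex removed). For instance
  ∂[v_1,v_5,v_6,v_8] = [v_5,v_6,v_8] − [v_1,v_6,v_8] + [v_1,v_5,v_8] − [v_1,v_5,v_6].
This gives a 6×1 integer matrix of rank 1; reducing to Smith normal form yields diagonal entries (1).

Reading off H_k = ker ∂_k / im ∂_{k+1}:

  H_0: rank C_0 − rank ∂_1 = 9 − 8 = 1, and the invariant factors of ∂_1 are all 1, so H_0 ≅ Z.
  H_1: rank ker ∂_1 − rank ∂_2 = (14 − 8) − 5 = 1, and the invariant factors of ∂_2 are all 1, so H_1 ≅ Z.
  H_2: rank ker ∂_2 − rank ∂_3 = (6 − 5) − 1 = 0, and the invariant factors of ∂_3 are all 1, so H_2 ≅ 0.
  H_3: rank ker ∂_3 − rank ∂_4 = (1 − 1) − 0 = 0, and there is no ∂_4, so H_3 ≅ 0.

H_0 ≅ Z,  H_1 ≅ Z,  H_2 = 0,  H_3 = 0.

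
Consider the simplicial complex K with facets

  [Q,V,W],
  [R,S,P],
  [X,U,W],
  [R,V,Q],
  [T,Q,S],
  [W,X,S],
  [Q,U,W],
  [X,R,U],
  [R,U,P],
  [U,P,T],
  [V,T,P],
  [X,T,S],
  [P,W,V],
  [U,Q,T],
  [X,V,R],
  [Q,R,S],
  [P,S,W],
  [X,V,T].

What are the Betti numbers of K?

b_0 = 1, b_1 = 2, b_2 = 1.

Order the vertices as P < Q < R < S < T < U < V < W < X. Listing each simplex with vertices in this order, K has dimension 2 with simplices:

  0-simplices (9): P, Q, R, S, T, U, V, W, X
  1-simplices (27): PR, PS, PT, PU, PV, PW, QR, QS, QT, QU, QV, QW, RS, RU, RV, RX, ST, SW, SX, TU, TV, TX, UW, UX, VW, VX, WX
  2-simplices (18): PRS, PRU, PSW, PTU, PTV, PVW, QRS, QRV, QST, QTU, QUW, QVW, RUX, RVX, STX, SWX, TVX, UWX

Hence C_0 ≅ Z^9, C_1 ≅ Z^27, C_2 ≅ Z^18.

Boundary ∂_1: C_1 → C_0 is given by ∂[p,q] = [q] − [p].
As a 9×27 matrix over Z this has rank 8, with invariant factors (1,1,1,1,1,1,1,1).

∂_2: C_2 → C_1 sends each 2-simplex [p,q,r] to [q,r] − [p,r] + [p,q]. For instance
  ∂QTU = TU − QU + QT,
  ∂PTU = TU − PU + PT.
The resulting 27×18 matrix has rank 17, and its Smith normal form has invariant factors (1,1,1,1,1,1,1,1,1,1,1,1,1,1,1,1,1).

From H_k ≅ ker(∂_k) / im(∂_{k+1}) we obtain:

  H_0: rank C_0 − rank ∂_1 = 9 − 8 = 1, and the invariant factors of ∂_1 are all 1, so H_0 = Z.
  H_1: rank ker ∂_1 − rank ∂_2 = (27 − 8) − 17 = 2, and the invariant factors of ∂_2 are all 1, so H_1 = Z^2.
  H_2: rank ker ∂_2 − rank ∂_3 = (18 − 17) − 0 = 1, and there is no ∂_3, so H_2 = Z.

(K is a triangulation of the torus T^2.)

Hence the Betti numbers are b_0 = 1, b_1 = 2, b_2 = 1.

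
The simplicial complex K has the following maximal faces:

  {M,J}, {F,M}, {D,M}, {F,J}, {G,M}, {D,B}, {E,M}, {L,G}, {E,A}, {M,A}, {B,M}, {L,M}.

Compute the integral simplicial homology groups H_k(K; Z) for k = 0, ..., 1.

H_0 = Z,  H_1 = Z^4.

Take the total order A < B < D < E < F < G < J < L < M on the vertex set. Then K (dimension 1) consists of the simplices:

  0-simplices (9): A, B, D, E, F, G, J, L, M
  1-simplices (12): AE, AM, BD, BM, DM, EM, FJ, FM, GL, GM, JM, LM

Hence C_0 ≅ Z^9, C_1 ≅ Z^12.

Boundary ∂_1: C_1 → C_0 sends each edge [p,q] (with p < q) to q − p.
As a 9×12 matrix over Z this has rank 8, with invariant factors (1,1,1,1,1,1,1,1).

Now H_k = ker ∂_k / im ∂_{k+1}, so:

  H_0: rank C_0 − rank ∂_1 = 9 − 8 = 1, and the invariant factors of ∂_1 are all 1, so H_0 ≅ Z.
  H_1: rank ker ∂_1 − rank ∂_2 = (12 − 8) − 0 = 4, and there is no ∂_2, so H_1 ≅ Z^4.

As a check, the Euler characteristic is 9 − 12 = -3, which agrees with 1 − 4 = -3.
(K is a triangulation of a wedge of 4 circles.)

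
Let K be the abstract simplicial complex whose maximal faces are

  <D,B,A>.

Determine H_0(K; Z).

H_0 = Z.

Take the total order A < B < D on the vertex set. Then K (dimension 2) consists of the simplices:

  0-simplices (3): A, B, D
  1-simplices (3): AB, AD, BD
  2-simplices (1): ABD

so the chain groups are C_0 ≅ Z^3, C_1 ≅ Z^3, C_2 ≅ Z^1.

The boundary map ∂_1: C_1 → C_0 is given by ∂[p,q] = [q] − [p].
As a 3×3 matrix over Z this has rank 2, with invariant factors (1,1).

The boundary map ∂_2: C_2 → C_1 sends each 2-simplex [p,q,r] to [q,r] − [p,r] + [p,q]. For instance
  ∂ABD = BD − AD + AB.
This gives a 3×1 integer matrix of rank 1; reducing to Smith normal form yields diagonal entries (1).

Computing H_k = (kernel of ∂_k) / (image of ∂_{k+1}):

  H_0: rank C_0 − rank ∂_1 = 3 − 2 = 1, and the invariant factors of ∂_1 are all 1, so H_0 ≅ Z.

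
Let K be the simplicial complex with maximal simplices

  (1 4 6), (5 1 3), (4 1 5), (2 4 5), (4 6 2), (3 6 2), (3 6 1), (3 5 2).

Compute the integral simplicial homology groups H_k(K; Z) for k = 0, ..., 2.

H_0 ≅ Z,  H_1 = 0,  H_2 ≅ Z.

We work with the vertex ordering 1 < 2 < 3 < 4 < 5 < 6. The simplices of K, each written with vertices in increasing order, are:

  0-simplices (6): [1], [2], [3], [4], [5], [6]
  1-simplices (12): [1,3], [1,4], [1,5], [1,6], [2,3], [2,4], [2,5], [2,6], [3,5], [3,6], [4,5], [4,6]
  2-simplices (8): [1,3,5], [1,3,6], [1,4,5], [1,4,6], [2,3,5], [2,3,6], [2,4,5], [2,4,6]

Hence C_0 ≅ Z^6, C_1 ≅ Z^12, C_2 ≅ Z^8.

Boundary ∂_1: C_1 → C_0 is given by ∂[p,q] = [q] − [p]. For instance
  ∂[4,5] = [5] − [4].
The resulting 6×12 matrix has rank 5, and its Smith normal form has invariant factors (1,1,1,1,1).

Boundary ∂_2: C_2 → C_1 maps a triangle to the signed sum of its edges. For instance
  ∂[2,4,6] = [4,6] − [2,6] + [2,4],
  ∂[2,3,5] = [3,5] − [2,5] + [2,3].
The 12×8 boundary matrix has rank 7 and Smith normal form diag(1,1,1,1,1,1,1).

From H_k ≅ ker(∂_k) / im(∂_{k+1}) we obtain:

  H_0: rank C_0 − rank ∂_1 = 6 − 5 = 1, and the invariant factors of ∂_1 are all 1, so H_0 ≅ Z.
  H_1: rank ker ∂_1 − rank ∂_2 = (12 − 5) − 7 = 0, and the invariant factors of ∂_2 are all 1, so H_1 ≅ 0.
  H_2: rank ker ∂_2 − rank ∂_3 = (8 − 7) − 0 = 1, and there is no ∂_3, so H_2 ≅ Z.

As a check, the Euler characteristic is 6 − 12 + 8 = 2, which agrees with 1 − 0 + 1 = 2.
(K is a triangulation of the 2-sphere S^2.)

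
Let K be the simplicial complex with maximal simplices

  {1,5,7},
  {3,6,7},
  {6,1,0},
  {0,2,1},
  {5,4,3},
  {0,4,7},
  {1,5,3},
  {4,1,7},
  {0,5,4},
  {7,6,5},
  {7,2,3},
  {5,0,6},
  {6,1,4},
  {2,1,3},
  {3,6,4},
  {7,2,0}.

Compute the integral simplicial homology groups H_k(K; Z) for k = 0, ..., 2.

H_0 = Z,  H_1 = Z^2,  H_2 = Z.

Take the total order 0 < 1 < 2 < 3 < 4 < 5 < 6 < 7 on the vertex set. Then K (dimension 2) consists of the simplices:

  0-simplices (8): [0], [1], [2], [3], [4], [5], [6], [7]
  1-simplices (24): (24 of them)
  2-simplices (16): [0,1,2], [0,1,6], [0,2,7], [0,4,5], [0,4,7], [0,5,6], [1,2,3], [1,3,5], [1,4,6], [1,4,7], [1,5,7], [2,3,7], [3,4,5], [3,4,6], [3,6,7], [5,6,7]

giving chain groups C_0 ≅ Z^8, C_1 ≅ Z^24, C_2 ≅ Z^16.

∂_1: C_1 → C_0 is given by ∂[p,q] = [q] − [p].
This gives a 8×24 integer matrix of rank 7; reducing to Smith normal form yields diagonal entries (1,1,1,1,1,1,1).

∂_2: C_2 → C_1 acts by ∂[p,q,r] = [q,r] − [p,r] + [p,q]. For instance
  ∂[1,2,3] = [2,3] − [1,3] + [1,2],
  ∂[3,4,5] = [4,5] − [3,5] + [3,4].
This gives a 24×16 integer matrix of rank 15; reducing to Smith normal form yields diagonal entries (1,1,1,1,1,1,1,1,1,1,1,1,1,1,1).

Reading off H_k = ker ∂_k / im ∂_{k+1}:

  H_0: rank C_0 − rank ∂_1 = 8 − 7 = 1, and the invariant factors of ∂_1 are all 1, so H_0 = Z.
  H_1: rank ker ∂_1 − rank ∂_2 = (24 − 7) − 15 = 2, and the invariant factors of ∂_2 are all 1, so H_1 = Z^2.
  H_2: rank ker ∂_2 − rank ∂_3 = (16 − 15) − 0 = 1, and there is no ∂_3, so H_2 = Z.

(K is a triangulation of the torus T^2.)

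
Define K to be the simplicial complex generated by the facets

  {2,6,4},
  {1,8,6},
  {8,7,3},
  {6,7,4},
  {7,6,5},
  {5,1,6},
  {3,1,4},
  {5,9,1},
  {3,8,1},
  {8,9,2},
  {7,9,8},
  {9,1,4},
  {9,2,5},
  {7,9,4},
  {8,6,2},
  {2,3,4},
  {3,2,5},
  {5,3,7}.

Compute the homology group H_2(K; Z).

H_2 = Z.

K has 9 vertices, 27 edges, 18 triangles.
rank ∂_2 = 17, rank ∂_3 = 0 ⇒ b_2 = 18 − 17 − 0 = 1. So H_2 ≅ Z.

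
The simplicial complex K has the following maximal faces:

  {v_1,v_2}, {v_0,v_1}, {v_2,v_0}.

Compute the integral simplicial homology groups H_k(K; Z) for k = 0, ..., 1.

K has 3 vertices, 3 edges.
rank ∂_0 = 0, rank ∂_1 = 2 ⇒ b_0 = 3 − 0 − 2 = 1; all invariant factors of ∂_1 are 1 so no torsion. So H_0 ≅ Z.
rank ∂_1 = 2, rank ∂_2 = 0 ⇒ b_1 = 3 − 2 − 0 = 1. So H_1 ≅ Z.

H_0 ≅ Z,  H_1 ≅ Z.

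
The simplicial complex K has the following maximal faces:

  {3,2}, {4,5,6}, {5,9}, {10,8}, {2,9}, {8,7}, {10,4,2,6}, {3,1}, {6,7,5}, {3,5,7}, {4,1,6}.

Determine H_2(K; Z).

H_2 ≅ 0.

K has 10 vertices, 20 edges, 8 triangles, 1 3-simplex.
rank ∂_2 = 7, rank ∂_3 = 1 ⇒ b_2 = 8 − 7 − 1 = 0; all invariant factors of ∂_3 are 1 so no torsion. So H_2 = 0.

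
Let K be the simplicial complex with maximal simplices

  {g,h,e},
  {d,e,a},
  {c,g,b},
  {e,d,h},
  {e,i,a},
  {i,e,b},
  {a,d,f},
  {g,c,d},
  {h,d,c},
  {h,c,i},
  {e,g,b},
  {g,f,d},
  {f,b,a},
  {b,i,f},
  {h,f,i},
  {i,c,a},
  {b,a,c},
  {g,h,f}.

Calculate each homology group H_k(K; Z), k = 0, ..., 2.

Fix the vertex order a < b < c < d < e < f < g < h < i and write every simplex with vertices in increasing order. Then dim K = 2 and the simplices of K are:

  0-simplices (9): a, b, c, d, e, f, g, h, i
  1-simplices (27): ab, ac, ad, ae, af, ai, bc, be, bf, bg, bi, cd, cg, ch, ci, de, df, dg, dh, eg, eh, ei, fg, fh, fi, gh, hi
  2-simplices (18): abc, abf, aci, ade, adf, aei, bcg, beg, bei, bfi, cdg, cdh, chi, deh, dfg, egh, fgh, fhi

giving chain groups C_0 ≅ Z^9, C_1 ≅ Z^27, C_2 ≅ Z^18.

The boundary map ∂_1: C_1 → C_0 is given by ∂[p,q] = [q] − [p].
As a 9×27 matrix over Z this has rank 8, with invariant factors (1,1,1,1,1,1,1,1).

∂_2: C_2 → C_1 sends each 2-simplex [p,q,r] to [q,r] − [p,r] + [p,q]. For instance
  ∂ade = de − ae + ad,
  ∂chi = hi − ci + ch.
The resulting 27×18 matrix has rank 18, and its Smith normal form has invariant factors (1,1,1,1,1,1,1,1,1,1,1,1,1,1,1,1,1,2).

Now H_k = ker ∂_k / im ∂_{k+1}, so:

  H_0: rank C_0 − rank ∂_1 = 9 − 8 = 1, and the invariant factors of ∂_1 are all 1, so H_0 = Z.
  H_1: rank ker ∂_1 − rank ∂_2 = (27 − 8) − 18 = 1, and ∂_2 has invariant factor 2 > 1, so H_1 = Z ⊕ Z/2.
  H_2: rank ker ∂_2 − rank ∂_3 = (18 − 18) − 0 = 0, and there is no ∂_3, so H_2 = 0.

H_0 = Z,  H_1 = Z ⊕ Z/2,  H_2 = 0.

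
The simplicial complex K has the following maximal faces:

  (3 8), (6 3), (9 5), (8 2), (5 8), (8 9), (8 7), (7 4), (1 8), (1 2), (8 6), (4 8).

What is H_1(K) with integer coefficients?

H_1 = Z^4.

Take the total order 1 < 2 < 3 < 4 < 5 < 6 < 7 < 8 < 9 on the vertex set. Then K (dimension 1) consists of the simplices:

  0-simplices (9): [1], [2], [3], [4], [5], [6], [7], [8], [9]
  1-simplices (12): [1,2], [1,8], [2,8], [3,6], [3,8], [4,7], [4,8], [5,8], [5,9], [6,8], [7,8], [8,9]

Hence C_0 ≅ Z^9, C_1 ≅ Z^12.

∂_1: C_1 → C_0 maps an edge to its endpoints' difference, ∂[p,q] = q − p.
The 9×12 boundary matrix has rank 8 and Smith normal form diag(1,1,1,1,1,1,1,1).

Now H_k = ker ∂_k / im ∂_{k+1}, so:

  H_1: rank ker ∂_1 − rank ∂_2 = (12 − 8) − 0 = 4, and there is no ∂_2, so H_1 = Z^4.

(K is a triangulation of a wedge of 4 circles.)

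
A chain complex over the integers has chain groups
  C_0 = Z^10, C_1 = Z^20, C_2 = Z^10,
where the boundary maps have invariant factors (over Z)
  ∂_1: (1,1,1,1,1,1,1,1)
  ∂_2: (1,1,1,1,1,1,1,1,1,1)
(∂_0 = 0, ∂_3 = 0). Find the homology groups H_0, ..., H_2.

H_0 ≅ Z^2,  H_1 ≅ Z^2,  H_2 = 0.

H_0: b_0 = 10 − 0 − 8 = 2; torsion from ∂_1 factors > 1: none. So H_0 ≅ Z^2.
H_1: b_1 = 20 − 8 − 10 = 2; torsion from ∂_2 factors > 1: none. So H_1 ≅ Z^2.
H_2: b_2 = 10 − 10 − 0 = 0; torsion from ∂_3 factors > 1: none. So H_2 ≅ 0.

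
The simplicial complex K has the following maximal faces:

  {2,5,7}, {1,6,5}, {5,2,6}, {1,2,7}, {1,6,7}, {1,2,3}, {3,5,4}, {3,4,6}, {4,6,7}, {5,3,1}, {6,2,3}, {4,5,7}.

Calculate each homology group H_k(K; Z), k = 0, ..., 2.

H_0 ≅ Z,  H_1 ≅ Z/2,  H_2 = 0.

Take the total order 1 < 2 < 3 < 4 < 5 < 6 < 7 on the vertex set. Then K (dimension 2) consists of the simplices:

  0-simplices (7): [1], [2], [3], [4], [5], [6], [7]
  1-simplices (18): [1,2], [1,3], [1,5], [1,6], [1,7], [2,3], [2,5], [2,6], [2,7], [3,4], [3,5], [3,6], [4,5], [4,6], [4,7], [5,6], [5,7], [6,7]
  2-simplices (12): [1,2,3], [1,2,7], [1,3,5], [1,5,6], [1,6,7], [2,3,6], [2,5,6], [2,5,7], [3,4,5], [3,4,6], [4,5,7], [4,6,7]

giving chain groups C_0 ≅ Z^7, C_1 ≅ Z^18, C_2 ≅ Z^12.

Boundary ∂_1: C_1 → C_0 is given by ∂[p,q] = [q] − [p]. For instance
  ∂[2,3] = [3] − [2].
The 7×18 boundary matrix has rank 6 and Smith normal form diag(1,1,1,1,1,1).

∂_2: C_2 → C_1 sends each 2-simplex [p,q,r] to [q,r] − [p,r] + [p,q]. For instance
  ∂[1,3,5] = [3,5] − [1,5] + [1,3],
  ∂[2,5,7] = [5,7] − [2,7] + [2,5].
This gives a 18×12 integer matrix of rank 12; reducing to Smith normal form yields diagonal entries (1,1,1,1,1,1,1,1,1,1,1,2).

From H_k ≅ ker(∂_k) / im(∂_{k+1}) we obtain:

  H_0: rank C_0 − rank ∂_1 = 7 − 6 = 1, and the invariant factors of ∂_1 are all 1, so H_0 = Z.
  H_1: rank ker ∂_1 − rank ∂_2 = (18 − 6) − 12 = 0, and ∂_2 has invariant factor 2 > 1, so H_1 = Z/2.
  H_2: rank ker ∂_2 − rank ∂_3 = (12 − 12) − 0 = 0, and there is no ∂_3, so H_2 = 0.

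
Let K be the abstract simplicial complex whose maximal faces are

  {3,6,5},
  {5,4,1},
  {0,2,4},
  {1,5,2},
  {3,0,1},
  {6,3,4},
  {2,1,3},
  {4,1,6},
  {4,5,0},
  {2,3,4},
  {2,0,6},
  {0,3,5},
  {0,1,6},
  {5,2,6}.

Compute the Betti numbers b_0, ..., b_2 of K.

K has 7 vertices, 21 edges, 14 triangles.
rank ∂_0 = 0, rank ∂_1 = 6 ⇒ b_0 = 7 − 0 − 6 = 1; all invariant factors of ∂_1 are 1 so no torsion. So H_0 ≅ Z.
rank ∂_1 = 6, rank ∂_2 = 13 ⇒ b_1 = 21 − 6 − 13 = 2; all invariant factors of ∂_2 are 1 so no torsion. So H_1 ≅ Z^2.
rank ∂_2 = 13, rank ∂_3 = 0 ⇒ b_2 = 14 − 13 − 0 = 1. So H_2 ≅ Z.

b_0 = 1, b_1 = 2, b_2 = 1.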